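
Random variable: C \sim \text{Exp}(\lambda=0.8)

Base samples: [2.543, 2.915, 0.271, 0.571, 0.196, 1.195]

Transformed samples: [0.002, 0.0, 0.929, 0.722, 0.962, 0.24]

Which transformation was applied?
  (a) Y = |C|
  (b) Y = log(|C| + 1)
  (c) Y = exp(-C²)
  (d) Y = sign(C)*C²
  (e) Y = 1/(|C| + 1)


Checking option (c) Y = exp(-C²):
  C = 2.543 -> Y = 0.002 ✓
  C = 2.915 -> Y = 0.0 ✓
  C = 0.271 -> Y = 0.929 ✓
All samples match this transformation.

(c) exp(-C²)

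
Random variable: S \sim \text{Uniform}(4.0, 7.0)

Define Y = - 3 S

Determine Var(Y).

For Y = aS + b: Var(Y) = a² * Var(S)
Var(S) = (7 - 4)^2/12 = 0.75
Var(Y) = (-3)² * 0.75 = 9 * 0.75 = 6.75

6.75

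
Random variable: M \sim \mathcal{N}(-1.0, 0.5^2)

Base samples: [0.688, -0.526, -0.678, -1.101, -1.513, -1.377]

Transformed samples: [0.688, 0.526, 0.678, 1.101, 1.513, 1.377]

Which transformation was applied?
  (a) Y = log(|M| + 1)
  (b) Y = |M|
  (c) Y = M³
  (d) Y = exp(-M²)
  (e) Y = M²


Checking option (b) Y = |M|:
  M = 0.688 -> Y = 0.688 ✓
  M = -0.526 -> Y = 0.526 ✓
  M = -0.678 -> Y = 0.678 ✓
All samples match this transformation.

(b) |M|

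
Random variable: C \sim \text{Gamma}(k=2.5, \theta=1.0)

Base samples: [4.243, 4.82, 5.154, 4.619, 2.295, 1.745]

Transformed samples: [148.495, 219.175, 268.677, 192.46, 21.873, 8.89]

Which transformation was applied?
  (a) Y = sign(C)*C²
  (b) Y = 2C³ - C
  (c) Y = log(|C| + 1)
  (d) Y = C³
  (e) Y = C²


Checking option (b) Y = 2C³ - C:
  C = 4.243 -> Y = 148.495 ✓
  C = 4.82 -> Y = 219.175 ✓
  C = 5.154 -> Y = 268.677 ✓
All samples match this transformation.

(b) 2C³ - C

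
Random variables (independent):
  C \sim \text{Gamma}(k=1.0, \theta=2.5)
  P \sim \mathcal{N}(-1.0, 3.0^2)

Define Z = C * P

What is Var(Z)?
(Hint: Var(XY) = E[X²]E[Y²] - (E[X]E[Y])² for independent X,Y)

Var(XY) = E[X²]E[Y²] - (E[X]E[Y])²
E[C] = 2.5, Var(C) = 6.25
E[P] = -1, Var(P) = 9
E[C²] = 6.25 + 2.5² = 12.5
E[P²] = 9 + (-1)² = 10
Var(Z) = 12.5*10 - (2.5*(-1))²
= 125 - 6.25 = 118.75

118.75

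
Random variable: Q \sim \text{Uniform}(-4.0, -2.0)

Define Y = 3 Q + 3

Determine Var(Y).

For Y = aQ + b: Var(Y) = a² * Var(Q)
Var(Q) = (-2 + 4)^2/12 = 0.33333333
Var(Y) = 3² * 0.33333333 = 9 * 0.33333333 = 3

3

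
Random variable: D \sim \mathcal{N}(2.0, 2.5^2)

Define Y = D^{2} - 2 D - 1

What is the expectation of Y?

E[Y] = 1*E[D²] - 2*E[D] - 1
E[D] = 2
E[D²] = Var(D) + (E[D])² = 6.25 + 4 = 10.25
E[Y] = 1*10.25 - 2*2 - 1 = 5.25

5.25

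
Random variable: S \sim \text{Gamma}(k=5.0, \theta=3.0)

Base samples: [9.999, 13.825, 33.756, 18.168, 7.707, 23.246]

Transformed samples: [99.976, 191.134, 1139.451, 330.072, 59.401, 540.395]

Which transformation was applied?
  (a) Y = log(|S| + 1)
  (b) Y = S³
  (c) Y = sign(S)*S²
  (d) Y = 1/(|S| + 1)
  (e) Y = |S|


Checking option (c) Y = sign(S)*S²:
  S = 9.999 -> Y = 99.976 ✓
  S = 13.825 -> Y = 191.134 ✓
  S = 33.756 -> Y = 1139.451 ✓
All samples match this transformation.

(c) sign(S)*S²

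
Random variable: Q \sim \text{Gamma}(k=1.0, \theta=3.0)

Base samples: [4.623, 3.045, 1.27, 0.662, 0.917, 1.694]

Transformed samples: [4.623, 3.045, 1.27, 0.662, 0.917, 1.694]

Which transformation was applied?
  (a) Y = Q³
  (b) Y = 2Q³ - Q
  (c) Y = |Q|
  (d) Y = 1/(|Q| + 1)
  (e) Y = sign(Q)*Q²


Checking option (c) Y = |Q|:
  Q = 4.623 -> Y = 4.623 ✓
  Q = 3.045 -> Y = 3.045 ✓
  Q = 1.27 -> Y = 1.27 ✓
All samples match this transformation.

(c) |Q|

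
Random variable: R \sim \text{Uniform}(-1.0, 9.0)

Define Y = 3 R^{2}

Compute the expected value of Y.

E[Y] = 3*E[R²]
E[R] = 4
E[R²] = Var(R) + (E[R])² = 8.3333333 + 16 = 24.333333
E[Y] = 3*24.333333 = 73

73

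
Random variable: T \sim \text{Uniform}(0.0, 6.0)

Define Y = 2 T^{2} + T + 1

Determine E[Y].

E[Y] = 2*E[T²] + 1*E[T] + 1
E[T] = 3
E[T²] = Var(T) + (E[T])² = 3 + 9 = 12
E[Y] = 2*12 + 1*3 + 1 = 28

28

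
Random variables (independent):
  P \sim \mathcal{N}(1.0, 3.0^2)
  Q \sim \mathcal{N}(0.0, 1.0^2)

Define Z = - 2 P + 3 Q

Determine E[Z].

E[Z] = -2*E[P] + 3*E[Q]
E[P] = 1
E[Q] = 0
E[Z] = -2*1 + 3*0 = -2

-2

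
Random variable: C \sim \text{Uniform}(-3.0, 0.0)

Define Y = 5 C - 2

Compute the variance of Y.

For Y = aC + b: Var(Y) = a² * Var(C)
Var(C) = (0 + 3)^2/12 = 0.75
Var(Y) = 5² * 0.75 = 25 * 0.75 = 18.75

18.75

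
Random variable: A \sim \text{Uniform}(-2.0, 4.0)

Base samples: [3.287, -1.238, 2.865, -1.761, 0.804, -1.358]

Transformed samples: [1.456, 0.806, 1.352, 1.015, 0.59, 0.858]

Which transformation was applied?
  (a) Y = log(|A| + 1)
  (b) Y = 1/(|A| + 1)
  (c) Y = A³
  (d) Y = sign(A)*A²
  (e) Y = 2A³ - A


Checking option (a) Y = log(|A| + 1):
  A = 3.287 -> Y = 1.456 ✓
  A = -1.238 -> Y = 0.806 ✓
  A = 2.865 -> Y = 1.352 ✓
All samples match this transformation.

(a) log(|A| + 1)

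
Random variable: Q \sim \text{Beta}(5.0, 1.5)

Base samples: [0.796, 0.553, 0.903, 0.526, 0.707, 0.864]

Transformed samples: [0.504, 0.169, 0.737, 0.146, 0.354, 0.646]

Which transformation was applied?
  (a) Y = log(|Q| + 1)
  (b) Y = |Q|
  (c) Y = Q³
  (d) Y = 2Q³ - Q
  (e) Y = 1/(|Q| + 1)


Checking option (c) Y = Q³:
  Q = 0.796 -> Y = 0.504 ✓
  Q = 0.553 -> Y = 0.169 ✓
  Q = 0.903 -> Y = 0.737 ✓
All samples match this transformation.

(c) Q³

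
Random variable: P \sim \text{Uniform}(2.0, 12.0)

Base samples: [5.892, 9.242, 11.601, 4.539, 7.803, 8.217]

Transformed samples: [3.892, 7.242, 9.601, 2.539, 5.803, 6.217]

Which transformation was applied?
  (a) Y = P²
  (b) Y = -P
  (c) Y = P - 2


Checking option (c) Y = P - 2:
  P = 5.892 -> Y = 3.892 ✓
  P = 9.242 -> Y = 7.242 ✓
  P = 11.601 -> Y = 9.601 ✓
All samples match this transformation.

(c) P - 2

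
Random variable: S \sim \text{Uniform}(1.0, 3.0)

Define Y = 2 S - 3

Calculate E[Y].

For Y = 2S - 3:
E[Y] = 2 * E[S] - 3
E[S] = (1 + 3)/2 = 2
E[Y] = 2 * 2 - 3 = 1

1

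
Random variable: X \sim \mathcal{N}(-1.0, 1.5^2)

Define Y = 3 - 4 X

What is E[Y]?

For Y = -4X + 3:
E[Y] = -4 * E[X] + 3
E[X] = -1.0 = -1
E[Y] = -4 * (-1) + 3 = 7

7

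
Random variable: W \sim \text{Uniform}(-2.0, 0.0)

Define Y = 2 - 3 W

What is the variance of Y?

For Y = aW + b: Var(Y) = a² * Var(W)
Var(W) = (0 + 2)^2/12 = 0.33333333
Var(Y) = (-3)² * 0.33333333 = 9 * 0.33333333 = 3

3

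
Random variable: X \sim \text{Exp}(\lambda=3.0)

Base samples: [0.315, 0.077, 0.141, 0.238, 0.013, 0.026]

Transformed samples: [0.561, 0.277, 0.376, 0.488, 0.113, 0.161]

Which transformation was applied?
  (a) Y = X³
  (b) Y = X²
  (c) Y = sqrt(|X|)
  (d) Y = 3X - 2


Checking option (c) Y = sqrt(|X|):
  X = 0.315 -> Y = 0.561 ✓
  X = 0.077 -> Y = 0.277 ✓
  X = 0.141 -> Y = 0.376 ✓
All samples match this transformation.

(c) sqrt(|X|)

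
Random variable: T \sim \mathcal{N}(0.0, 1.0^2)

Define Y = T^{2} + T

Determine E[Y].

E[Y] = 1*E[T²] + 1*E[T]
E[T] = 0
E[T²] = Var(T) + (E[T])² = 1 + 0 = 1
E[Y] = 1*1 + 1*0 = 1

1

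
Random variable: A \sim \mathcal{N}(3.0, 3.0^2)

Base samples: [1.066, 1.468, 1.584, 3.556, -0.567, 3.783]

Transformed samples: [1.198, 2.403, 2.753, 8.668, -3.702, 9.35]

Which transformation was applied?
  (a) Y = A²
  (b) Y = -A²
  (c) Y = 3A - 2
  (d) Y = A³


Checking option (c) Y = 3A - 2:
  A = 1.066 -> Y = 1.198 ✓
  A = 1.468 -> Y = 2.403 ✓
  A = 1.584 -> Y = 2.753 ✓
All samples match this transformation.

(c) 3A - 2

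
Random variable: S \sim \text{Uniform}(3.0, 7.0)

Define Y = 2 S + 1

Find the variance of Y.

For Y = aS + b: Var(Y) = a² * Var(S)
Var(S) = (7 - 3)^2/12 = 1.3333333
Var(Y) = 2² * 1.3333333 = 4 * 1.3333333 = 5.3333333

5.3333333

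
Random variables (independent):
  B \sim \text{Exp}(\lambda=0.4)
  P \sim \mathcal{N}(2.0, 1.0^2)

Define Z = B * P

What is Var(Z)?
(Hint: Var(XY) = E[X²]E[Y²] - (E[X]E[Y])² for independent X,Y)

Var(XY) = E[X²]E[Y²] - (E[X]E[Y])²
E[B] = 2.5, Var(B) = 6.25
E[P] = 2, Var(P) = 1
E[B²] = 6.25 + 2.5² = 12.5
E[P²] = 1 + 2² = 5
Var(Z) = 12.5*5 - (2.5*2)²
= 62.5 - 25 = 37.5

37.5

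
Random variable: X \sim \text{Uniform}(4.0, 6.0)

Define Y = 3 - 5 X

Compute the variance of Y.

For Y = aX + b: Var(Y) = a² * Var(X)
Var(X) = (6 - 4)^2/12 = 0.33333333
Var(Y) = (-5)² * 0.33333333 = 25 * 0.33333333 = 8.3333333

8.3333333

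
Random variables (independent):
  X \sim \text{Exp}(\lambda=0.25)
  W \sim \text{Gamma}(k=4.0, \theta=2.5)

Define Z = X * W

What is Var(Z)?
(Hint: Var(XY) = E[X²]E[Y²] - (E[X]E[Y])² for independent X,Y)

Var(XY) = E[X²]E[Y²] - (E[X]E[Y])²
E[X] = 4, Var(X) = 16
E[W] = 10, Var(W) = 25
E[X²] = 16 + 4² = 32
E[W²] = 25 + 10² = 125
Var(Z) = 32*125 - (4*10)²
= 4000 - 1600 = 2400

2400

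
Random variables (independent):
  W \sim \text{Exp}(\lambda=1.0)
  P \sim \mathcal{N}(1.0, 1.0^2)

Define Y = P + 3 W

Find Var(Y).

For independent RVs: Var(aX + bY) = a²Var(X) + b²Var(Y)
Var(W) = 1
Var(P) = 1
Var(Y) = 3²*1 + 1²*1
= 9*1 + 1*1 = 10

10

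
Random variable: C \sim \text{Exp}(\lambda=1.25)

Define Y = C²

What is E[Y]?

E[C²] = Var(C) + (E[C])² = 0.64 + 0.64 = 1.28

1.28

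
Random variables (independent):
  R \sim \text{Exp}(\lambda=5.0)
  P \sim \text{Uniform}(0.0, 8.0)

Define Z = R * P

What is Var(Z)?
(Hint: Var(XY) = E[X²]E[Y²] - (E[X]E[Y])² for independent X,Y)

Var(XY) = E[X²]E[Y²] - (E[X]E[Y])²
E[R] = 0.2, Var(R) = 0.04
E[P] = 4, Var(P) = 5.3333333
E[R²] = 0.04 + 0.2² = 0.08
E[P²] = 5.3333333 + 4² = 21.333333
Var(Z) = 0.08*21.333333 - (0.2*4)²
= 1.7066667 - 0.64 = 1.0666667

1.0666667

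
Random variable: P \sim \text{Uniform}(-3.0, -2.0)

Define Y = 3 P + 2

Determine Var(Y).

For Y = aP + b: Var(Y) = a² * Var(P)
Var(P) = (-2 + 3)^2/12 = 0.083333333
Var(Y) = 3² * 0.083333333 = 9 * 0.083333333 = 0.75

0.75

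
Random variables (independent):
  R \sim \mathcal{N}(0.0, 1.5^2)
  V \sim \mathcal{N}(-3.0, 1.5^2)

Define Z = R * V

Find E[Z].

For independent RVs: E[XY] = E[X]*E[Y]
E[R] = 0
E[V] = -3
E[Z] = 0 * (-3) = 0

0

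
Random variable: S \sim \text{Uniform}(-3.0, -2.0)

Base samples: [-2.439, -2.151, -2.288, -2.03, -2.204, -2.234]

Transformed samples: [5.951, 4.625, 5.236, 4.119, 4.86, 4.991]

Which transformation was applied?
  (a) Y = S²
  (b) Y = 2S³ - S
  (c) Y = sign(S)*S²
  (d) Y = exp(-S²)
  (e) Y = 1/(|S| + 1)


Checking option (a) Y = S²:
  S = -2.439 -> Y = 5.951 ✓
  S = -2.151 -> Y = 4.625 ✓
  S = -2.288 -> Y = 5.236 ✓
All samples match this transformation.

(a) S²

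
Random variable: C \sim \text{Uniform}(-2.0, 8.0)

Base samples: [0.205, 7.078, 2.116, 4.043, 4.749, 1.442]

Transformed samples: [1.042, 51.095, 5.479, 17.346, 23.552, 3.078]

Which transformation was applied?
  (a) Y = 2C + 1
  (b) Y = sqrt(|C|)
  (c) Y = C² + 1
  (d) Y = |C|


Checking option (c) Y = C² + 1:
  C = 0.205 -> Y = 1.042 ✓
  C = 7.078 -> Y = 51.095 ✓
  C = 2.116 -> Y = 5.479 ✓
All samples match this transformation.

(c) C² + 1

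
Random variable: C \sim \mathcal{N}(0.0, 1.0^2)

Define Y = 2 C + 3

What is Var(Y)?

For Y = aC + b: Var(Y) = a² * Var(C)
Var(C) = 1.0^2 = 1
Var(Y) = 2² * 1 = 4 * 1 = 4

4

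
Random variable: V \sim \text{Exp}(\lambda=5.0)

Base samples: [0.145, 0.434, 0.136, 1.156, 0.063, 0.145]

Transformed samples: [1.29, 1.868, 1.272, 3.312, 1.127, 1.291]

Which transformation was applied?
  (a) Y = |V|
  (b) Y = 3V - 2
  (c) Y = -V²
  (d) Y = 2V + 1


Checking option (d) Y = 2V + 1:
  V = 0.145 -> Y = 1.29 ✓
  V = 0.434 -> Y = 1.868 ✓
  V = 0.136 -> Y = 1.272 ✓
All samples match this transformation.

(d) 2V + 1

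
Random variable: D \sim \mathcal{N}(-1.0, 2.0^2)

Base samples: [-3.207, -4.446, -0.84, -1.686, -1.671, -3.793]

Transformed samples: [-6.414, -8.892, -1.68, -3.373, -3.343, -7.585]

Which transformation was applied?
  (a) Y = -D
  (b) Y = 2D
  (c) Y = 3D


Checking option (b) Y = 2D:
  D = -3.207 -> Y = -6.414 ✓
  D = -4.446 -> Y = -8.892 ✓
  D = -0.84 -> Y = -1.68 ✓
All samples match this transformation.

(b) 2D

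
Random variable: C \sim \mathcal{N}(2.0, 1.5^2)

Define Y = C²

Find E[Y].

E[C²] = Var(C) + (E[C])² = 2.25 + 4 = 6.25

6.25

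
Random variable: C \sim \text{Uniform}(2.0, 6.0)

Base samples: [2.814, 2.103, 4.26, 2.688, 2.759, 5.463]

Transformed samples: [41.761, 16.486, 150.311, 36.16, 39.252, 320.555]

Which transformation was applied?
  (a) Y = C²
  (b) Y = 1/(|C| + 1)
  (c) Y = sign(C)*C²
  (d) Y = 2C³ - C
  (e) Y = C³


Checking option (d) Y = 2C³ - C:
  C = 2.814 -> Y = 41.761 ✓
  C = 2.103 -> Y = 16.486 ✓
  C = 4.26 -> Y = 150.311 ✓
All samples match this transformation.

(d) 2C³ - C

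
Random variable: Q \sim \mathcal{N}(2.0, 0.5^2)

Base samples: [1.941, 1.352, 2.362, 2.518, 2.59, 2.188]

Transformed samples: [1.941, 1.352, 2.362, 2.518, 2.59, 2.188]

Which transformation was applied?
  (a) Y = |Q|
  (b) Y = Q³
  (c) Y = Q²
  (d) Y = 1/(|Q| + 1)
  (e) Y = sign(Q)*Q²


Checking option (a) Y = |Q|:
  Q = 1.941 -> Y = 1.941 ✓
  Q = 1.352 -> Y = 1.352 ✓
  Q = 2.362 -> Y = 2.362 ✓
All samples match this transformation.

(a) |Q|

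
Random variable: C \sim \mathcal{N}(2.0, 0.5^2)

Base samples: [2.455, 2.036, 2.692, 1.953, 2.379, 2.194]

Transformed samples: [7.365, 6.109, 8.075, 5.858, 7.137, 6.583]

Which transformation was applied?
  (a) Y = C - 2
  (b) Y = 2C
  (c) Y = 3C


Checking option (c) Y = 3C:
  C = 2.455 -> Y = 7.365 ✓
  C = 2.036 -> Y = 6.109 ✓
  C = 2.692 -> Y = 8.075 ✓
All samples match this transformation.

(c) 3C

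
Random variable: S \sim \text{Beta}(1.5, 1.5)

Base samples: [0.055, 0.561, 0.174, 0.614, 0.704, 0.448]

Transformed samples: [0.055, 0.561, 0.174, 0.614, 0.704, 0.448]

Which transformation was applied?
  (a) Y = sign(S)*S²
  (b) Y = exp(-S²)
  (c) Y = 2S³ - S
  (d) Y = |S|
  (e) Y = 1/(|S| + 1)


Checking option (d) Y = |S|:
  S = 0.055 -> Y = 0.055 ✓
  S = 0.561 -> Y = 0.561 ✓
  S = 0.174 -> Y = 0.174 ✓
All samples match this transformation.

(d) |S|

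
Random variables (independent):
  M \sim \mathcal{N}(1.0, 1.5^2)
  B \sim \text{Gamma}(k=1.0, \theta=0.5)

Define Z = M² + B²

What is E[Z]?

E[Z] = E[M²] + E[B²]
E[M²] = Var(M) + E[M]² = 2.25 + 1 = 3.25
E[B²] = Var(B) + E[B]² = 0.25 + 0.25 = 0.5
E[Z] = 3.25 + 0.5 = 3.75

3.75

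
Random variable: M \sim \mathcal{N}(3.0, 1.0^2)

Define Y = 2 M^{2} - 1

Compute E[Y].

E[Y] = 2*E[M²] - 1
E[M] = 3
E[M²] = Var(M) + (E[M])² = 1 + 9 = 10
E[Y] = 2*10 - 1 = 19

19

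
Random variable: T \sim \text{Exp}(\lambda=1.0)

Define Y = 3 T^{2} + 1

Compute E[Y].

E[Y] = 3*E[T²] + 1
E[T] = 1
E[T²] = Var(T) + (E[T])² = 1 + 1 = 2
E[Y] = 3*2 + 1 = 7

7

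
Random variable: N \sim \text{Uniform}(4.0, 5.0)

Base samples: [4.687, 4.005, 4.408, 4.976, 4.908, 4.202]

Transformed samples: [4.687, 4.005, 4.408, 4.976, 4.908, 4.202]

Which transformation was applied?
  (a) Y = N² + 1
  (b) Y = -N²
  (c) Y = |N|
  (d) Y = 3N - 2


Checking option (c) Y = |N|:
  N = 4.687 -> Y = 4.687 ✓
  N = 4.005 -> Y = 4.005 ✓
  N = 4.408 -> Y = 4.408 ✓
All samples match this transformation.

(c) |N|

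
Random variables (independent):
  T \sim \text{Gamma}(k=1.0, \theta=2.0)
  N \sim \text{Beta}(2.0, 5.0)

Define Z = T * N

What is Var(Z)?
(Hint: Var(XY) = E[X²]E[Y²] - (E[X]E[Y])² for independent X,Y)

Var(XY) = E[X²]E[Y²] - (E[X]E[Y])²
E[T] = 2, Var(T) = 4
E[N] = 0.28571429, Var(N) = 0.025510204
E[T²] = 4 + 2² = 8
E[N²] = 0.025510204 + 0.28571429² = 0.10714286
Var(Z) = 8*0.10714286 - (2*0.28571429)²
= 0.85714286 - 0.32653061 = 0.53061224

0.53061224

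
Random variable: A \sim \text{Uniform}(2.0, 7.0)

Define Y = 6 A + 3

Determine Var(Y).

For Y = aA + b: Var(Y) = a² * Var(A)
Var(A) = (7 - 2)^2/12 = 2.0833333
Var(Y) = 6² * 2.0833333 = 36 * 2.0833333 = 75

75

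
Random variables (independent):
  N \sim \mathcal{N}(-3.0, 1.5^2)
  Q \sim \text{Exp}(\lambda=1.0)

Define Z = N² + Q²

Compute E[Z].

E[Z] = E[N²] + E[Q²]
E[N²] = Var(N) + E[N]² = 2.25 + 9 = 11.25
E[Q²] = Var(Q) + E[Q]² = 1 + 1 = 2
E[Z] = 11.25 + 2 = 13.25

13.25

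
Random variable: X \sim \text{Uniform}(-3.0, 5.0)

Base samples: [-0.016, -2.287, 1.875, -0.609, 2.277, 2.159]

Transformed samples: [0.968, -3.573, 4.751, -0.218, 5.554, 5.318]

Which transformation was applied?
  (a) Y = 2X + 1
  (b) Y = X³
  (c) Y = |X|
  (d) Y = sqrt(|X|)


Checking option (a) Y = 2X + 1:
  X = -0.016 -> Y = 0.968 ✓
  X = -2.287 -> Y = -3.573 ✓
  X = 1.875 -> Y = 4.751 ✓
All samples match this transformation.

(a) 2X + 1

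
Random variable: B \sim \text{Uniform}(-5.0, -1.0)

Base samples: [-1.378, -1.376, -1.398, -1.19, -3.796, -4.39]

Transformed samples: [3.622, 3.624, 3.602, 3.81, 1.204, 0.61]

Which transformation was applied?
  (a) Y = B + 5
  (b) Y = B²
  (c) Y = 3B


Checking option (a) Y = B + 5:
  B = -1.378 -> Y = 3.622 ✓
  B = -1.376 -> Y = 3.624 ✓
  B = -1.398 -> Y = 3.602 ✓
All samples match this transformation.

(a) B + 5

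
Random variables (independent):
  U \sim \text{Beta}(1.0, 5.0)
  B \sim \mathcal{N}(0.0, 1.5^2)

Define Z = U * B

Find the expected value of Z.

For independent RVs: E[XY] = E[X]*E[Y]
E[U] = 0.16666667
E[B] = 0
E[Z] = 0.16666667 * 0 = 0

0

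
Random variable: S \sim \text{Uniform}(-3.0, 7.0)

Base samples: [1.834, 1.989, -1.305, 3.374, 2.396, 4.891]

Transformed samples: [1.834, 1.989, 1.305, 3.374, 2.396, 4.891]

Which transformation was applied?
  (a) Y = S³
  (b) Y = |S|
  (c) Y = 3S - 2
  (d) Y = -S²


Checking option (b) Y = |S|:
  S = 1.834 -> Y = 1.834 ✓
  S = 1.989 -> Y = 1.989 ✓
  S = -1.305 -> Y = 1.305 ✓
All samples match this transformation.

(b) |S|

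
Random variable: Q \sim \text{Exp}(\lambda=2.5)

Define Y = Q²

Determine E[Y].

E[Q²] = Var(Q) + (E[Q])² = 0.16 + 0.16 = 0.32

0.32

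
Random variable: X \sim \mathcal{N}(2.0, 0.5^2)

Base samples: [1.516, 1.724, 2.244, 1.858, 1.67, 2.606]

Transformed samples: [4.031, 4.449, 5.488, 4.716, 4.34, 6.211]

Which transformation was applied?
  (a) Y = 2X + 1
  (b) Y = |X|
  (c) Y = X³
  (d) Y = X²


Checking option (a) Y = 2X + 1:
  X = 1.516 -> Y = 4.031 ✓
  X = 1.724 -> Y = 4.449 ✓
  X = 2.244 -> Y = 5.488 ✓
All samples match this transformation.

(a) 2X + 1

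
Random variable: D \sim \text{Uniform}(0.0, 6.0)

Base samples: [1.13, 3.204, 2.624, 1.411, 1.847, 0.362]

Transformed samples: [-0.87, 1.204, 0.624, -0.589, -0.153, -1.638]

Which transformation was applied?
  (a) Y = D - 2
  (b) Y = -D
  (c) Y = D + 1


Checking option (a) Y = D - 2:
  D = 1.13 -> Y = -0.87 ✓
  D = 3.204 -> Y = 1.204 ✓
  D = 2.624 -> Y = 0.624 ✓
All samples match this transformation.

(a) D - 2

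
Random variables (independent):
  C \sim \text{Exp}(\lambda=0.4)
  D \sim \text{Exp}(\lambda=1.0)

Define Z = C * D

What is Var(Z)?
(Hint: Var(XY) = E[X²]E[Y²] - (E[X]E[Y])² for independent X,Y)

Var(XY) = E[X²]E[Y²] - (E[X]E[Y])²
E[C] = 2.5, Var(C) = 6.25
E[D] = 1, Var(D) = 1
E[C²] = 6.25 + 2.5² = 12.5
E[D²] = 1 + 1² = 2
Var(Z) = 12.5*2 - (2.5*1)²
= 25 - 6.25 = 18.75

18.75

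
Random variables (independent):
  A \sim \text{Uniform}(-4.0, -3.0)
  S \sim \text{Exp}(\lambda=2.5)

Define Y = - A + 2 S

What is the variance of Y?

For independent RVs: Var(aX + bY) = a²Var(X) + b²Var(Y)
Var(A) = 0.083333333
Var(S) = 0.16
Var(Y) = (-1)²*0.083333333 + 2²*0.16
= 1*0.083333333 + 4*0.16 = 0.72333333

0.72333333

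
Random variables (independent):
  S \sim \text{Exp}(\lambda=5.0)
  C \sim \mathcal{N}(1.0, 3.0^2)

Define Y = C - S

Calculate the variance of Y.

For independent RVs: Var(aX + bY) = a²Var(X) + b²Var(Y)
Var(S) = 0.04
Var(C) = 9
Var(Y) = (-1)²*0.04 + 1²*9
= 1*0.04 + 1*9 = 9.04

9.04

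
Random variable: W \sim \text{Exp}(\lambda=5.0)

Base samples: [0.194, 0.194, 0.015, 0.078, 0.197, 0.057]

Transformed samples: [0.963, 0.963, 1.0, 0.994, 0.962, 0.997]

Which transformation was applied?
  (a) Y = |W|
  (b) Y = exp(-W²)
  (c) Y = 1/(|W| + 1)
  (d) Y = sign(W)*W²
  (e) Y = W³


Checking option (b) Y = exp(-W²):
  W = 0.194 -> Y = 0.963 ✓
  W = 0.194 -> Y = 0.963 ✓
  W = 0.015 -> Y = 1.0 ✓
All samples match this transformation.

(b) exp(-W²)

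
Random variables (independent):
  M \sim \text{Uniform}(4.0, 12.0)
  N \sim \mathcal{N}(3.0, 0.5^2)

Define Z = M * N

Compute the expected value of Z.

For independent RVs: E[XY] = E[X]*E[Y]
E[M] = 8
E[N] = 3
E[Z] = 8 * 3 = 24

24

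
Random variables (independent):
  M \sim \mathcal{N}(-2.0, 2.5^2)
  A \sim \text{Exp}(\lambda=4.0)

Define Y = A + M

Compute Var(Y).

For independent RVs: Var(aX + bY) = a²Var(X) + b²Var(Y)
Var(M) = 6.25
Var(A) = 0.0625
Var(Y) = 1²*6.25 + 1²*0.0625
= 1*6.25 + 1*0.0625 = 6.3125

6.3125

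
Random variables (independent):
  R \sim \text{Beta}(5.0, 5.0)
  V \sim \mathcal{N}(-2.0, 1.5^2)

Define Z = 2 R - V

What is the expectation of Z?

E[Z] = 2*E[R] - 1*E[V]
E[R] = 0.5
E[V] = -2
E[Z] = 2*0.5 - 1*(-2) = 3

3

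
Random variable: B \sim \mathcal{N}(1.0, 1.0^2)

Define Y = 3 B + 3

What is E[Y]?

For Y = 3B + 3:
E[Y] = 3 * E[B] + 3
E[B] = 1.0 = 1
E[Y] = 3 * 1 + 3 = 6

6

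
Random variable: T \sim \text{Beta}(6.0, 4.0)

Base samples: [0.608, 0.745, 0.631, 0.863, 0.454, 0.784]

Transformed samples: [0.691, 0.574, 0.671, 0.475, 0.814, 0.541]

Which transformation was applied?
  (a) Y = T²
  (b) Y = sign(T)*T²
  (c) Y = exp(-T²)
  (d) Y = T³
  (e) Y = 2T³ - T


Checking option (c) Y = exp(-T²):
  T = 0.608 -> Y = 0.691 ✓
  T = 0.745 -> Y = 0.574 ✓
  T = 0.631 -> Y = 0.671 ✓
All samples match this transformation.

(c) exp(-T²)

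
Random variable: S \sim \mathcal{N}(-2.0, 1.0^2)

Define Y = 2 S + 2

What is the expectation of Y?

For Y = 2S + 2:
E[Y] = 2 * E[S] + 2
E[S] = -2.0 = -2
E[Y] = 2 * (-2) + 2 = -2

-2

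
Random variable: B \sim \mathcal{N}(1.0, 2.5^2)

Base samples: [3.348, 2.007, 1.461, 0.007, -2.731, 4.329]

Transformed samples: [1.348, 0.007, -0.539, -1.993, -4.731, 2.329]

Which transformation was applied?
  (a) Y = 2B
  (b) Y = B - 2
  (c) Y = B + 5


Checking option (b) Y = B - 2:
  B = 3.348 -> Y = 1.348 ✓
  B = 2.007 -> Y = 0.007 ✓
  B = 1.461 -> Y = -0.539 ✓
All samples match this transformation.

(b) B - 2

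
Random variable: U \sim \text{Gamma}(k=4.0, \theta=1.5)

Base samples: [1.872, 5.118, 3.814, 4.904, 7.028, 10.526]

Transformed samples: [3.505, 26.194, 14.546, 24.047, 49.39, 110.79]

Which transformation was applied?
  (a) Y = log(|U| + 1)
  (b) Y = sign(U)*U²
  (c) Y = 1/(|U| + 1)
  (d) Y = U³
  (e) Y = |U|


Checking option (b) Y = sign(U)*U²:
  U = 1.872 -> Y = 3.505 ✓
  U = 5.118 -> Y = 26.194 ✓
  U = 3.814 -> Y = 14.546 ✓
All samples match this transformation.

(b) sign(U)*U²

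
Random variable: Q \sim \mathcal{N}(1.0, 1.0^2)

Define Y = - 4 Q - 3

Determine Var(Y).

For Y = aQ + b: Var(Y) = a² * Var(Q)
Var(Q) = 1.0^2 = 1
Var(Y) = (-4)² * 1 = 16 * 1 = 16

16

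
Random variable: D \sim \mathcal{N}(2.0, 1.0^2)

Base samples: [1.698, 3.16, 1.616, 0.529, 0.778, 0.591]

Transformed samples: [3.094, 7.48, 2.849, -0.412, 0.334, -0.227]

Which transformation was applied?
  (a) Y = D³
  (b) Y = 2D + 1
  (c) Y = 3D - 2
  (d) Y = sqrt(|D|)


Checking option (c) Y = 3D - 2:
  D = 1.698 -> Y = 3.094 ✓
  D = 3.16 -> Y = 7.48 ✓
  D = 1.616 -> Y = 2.849 ✓
All samples match this transformation.

(c) 3D - 2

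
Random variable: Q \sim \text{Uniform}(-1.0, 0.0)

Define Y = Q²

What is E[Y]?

Using E[X²] = Var(X) + (E[X])²:
E[Q] = -0.5
Var(Q) = (0 + 1)^2/12 = 0.083333333
E[Q²] = 0.083333333 + (-0.5)² = 0.083333333 + 0.25 = 0.33333333

0.33333333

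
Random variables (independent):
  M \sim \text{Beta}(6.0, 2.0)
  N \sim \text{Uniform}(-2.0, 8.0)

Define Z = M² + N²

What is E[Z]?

E[Z] = E[M²] + E[N²]
E[M²] = Var(M) + E[M]² = 0.020833333 + 0.5625 = 0.58333333
E[N²] = Var(N) + E[N]² = 8.3333333 + 9 = 17.333333
E[Z] = 0.58333333 + 17.333333 = 17.916667

17.916667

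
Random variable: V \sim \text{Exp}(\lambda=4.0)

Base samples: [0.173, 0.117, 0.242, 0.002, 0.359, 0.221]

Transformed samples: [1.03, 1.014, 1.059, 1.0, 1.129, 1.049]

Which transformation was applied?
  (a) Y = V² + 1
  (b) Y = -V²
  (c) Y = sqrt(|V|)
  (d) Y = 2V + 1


Checking option (a) Y = V² + 1:
  V = 0.173 -> Y = 1.03 ✓
  V = 0.117 -> Y = 1.014 ✓
  V = 0.242 -> Y = 1.059 ✓
All samples match this transformation.

(a) V² + 1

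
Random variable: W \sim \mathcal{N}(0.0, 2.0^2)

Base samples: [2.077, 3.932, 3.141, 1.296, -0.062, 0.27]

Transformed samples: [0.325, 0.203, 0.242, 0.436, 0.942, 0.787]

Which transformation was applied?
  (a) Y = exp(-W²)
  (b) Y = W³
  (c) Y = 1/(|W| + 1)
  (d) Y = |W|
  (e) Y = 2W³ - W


Checking option (c) Y = 1/(|W| + 1):
  W = 2.077 -> Y = 0.325 ✓
  W = 3.932 -> Y = 0.203 ✓
  W = 3.141 -> Y = 0.242 ✓
All samples match this transformation.

(c) 1/(|W| + 1)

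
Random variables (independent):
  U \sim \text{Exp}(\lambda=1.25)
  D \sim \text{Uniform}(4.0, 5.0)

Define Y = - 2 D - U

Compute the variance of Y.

For independent RVs: Var(aX + bY) = a²Var(X) + b²Var(Y)
Var(U) = 0.64
Var(D) = 0.083333333
Var(Y) = (-1)²*0.64 + (-2)²*0.083333333
= 1*0.64 + 4*0.083333333 = 0.97333333

0.97333333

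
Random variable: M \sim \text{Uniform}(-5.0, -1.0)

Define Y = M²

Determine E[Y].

Using E[X²] = Var(X) + (E[X])²:
E[M] = -3
Var(M) = (-1 + 5)^2/12 = 1.3333333
E[M²] = 1.3333333 + (-3)² = 1.3333333 + 9 = 10.333333

10.333333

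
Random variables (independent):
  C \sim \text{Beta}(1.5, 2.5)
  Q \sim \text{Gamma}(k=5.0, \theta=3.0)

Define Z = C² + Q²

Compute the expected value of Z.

E[Z] = E[C²] + E[Q²]
E[C²] = Var(C) + E[C]² = 0.046875 + 0.140625 = 0.1875
E[Q²] = Var(Q) + E[Q]² = 45 + 225 = 270
E[Z] = 0.1875 + 270 = 270.1875

270.1875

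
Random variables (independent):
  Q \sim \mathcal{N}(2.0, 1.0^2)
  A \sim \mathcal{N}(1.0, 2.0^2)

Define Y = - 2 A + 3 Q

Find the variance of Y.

For independent RVs: Var(aX + bY) = a²Var(X) + b²Var(Y)
Var(Q) = 1
Var(A) = 4
Var(Y) = 3²*1 + (-2)²*4
= 9*1 + 4*4 = 25

25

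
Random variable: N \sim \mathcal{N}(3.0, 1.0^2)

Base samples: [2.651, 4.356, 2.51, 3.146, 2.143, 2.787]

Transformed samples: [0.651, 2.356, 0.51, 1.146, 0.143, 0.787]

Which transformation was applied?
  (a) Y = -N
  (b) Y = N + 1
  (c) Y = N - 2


Checking option (c) Y = N - 2:
  N = 2.651 -> Y = 0.651 ✓
  N = 4.356 -> Y = 2.356 ✓
  N = 2.51 -> Y = 0.51 ✓
All samples match this transformation.

(c) N - 2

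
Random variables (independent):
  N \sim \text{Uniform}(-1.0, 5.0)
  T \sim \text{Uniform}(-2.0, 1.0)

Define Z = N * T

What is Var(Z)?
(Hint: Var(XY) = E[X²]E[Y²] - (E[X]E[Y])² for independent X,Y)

Var(XY) = E[X²]E[Y²] - (E[X]E[Y])²
E[N] = 2, Var(N) = 3
E[T] = -0.5, Var(T) = 0.75
E[N²] = 3 + 2² = 7
E[T²] = 0.75 + (-0.5)² = 1
Var(Z) = 7*1 - (2*(-0.5))²
= 7 - 1 = 6

6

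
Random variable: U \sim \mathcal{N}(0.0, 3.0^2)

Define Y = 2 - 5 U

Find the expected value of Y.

For Y = -5U + 2:
E[Y] = -5 * E[U] + 2
E[U] = 0.0 = 0
E[Y] = -5 * 0 + 2 = 2

2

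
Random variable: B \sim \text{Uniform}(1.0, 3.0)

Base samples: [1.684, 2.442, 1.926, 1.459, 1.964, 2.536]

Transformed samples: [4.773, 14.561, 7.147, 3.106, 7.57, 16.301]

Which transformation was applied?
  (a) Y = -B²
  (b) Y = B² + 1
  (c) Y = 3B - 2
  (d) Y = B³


Checking option (d) Y = B³:
  B = 1.684 -> Y = 4.773 ✓
  B = 2.442 -> Y = 14.561 ✓
  B = 1.926 -> Y = 7.147 ✓
All samples match this transformation.

(d) B³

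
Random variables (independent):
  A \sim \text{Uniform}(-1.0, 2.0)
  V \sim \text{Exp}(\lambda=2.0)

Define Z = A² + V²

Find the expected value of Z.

E[Z] = E[A²] + E[V²]
E[A²] = Var(A) + E[A]² = 0.75 + 0.25 = 1
E[V²] = Var(V) + E[V]² = 0.25 + 0.25 = 0.5
E[Z] = 1 + 0.5 = 1.5

1.5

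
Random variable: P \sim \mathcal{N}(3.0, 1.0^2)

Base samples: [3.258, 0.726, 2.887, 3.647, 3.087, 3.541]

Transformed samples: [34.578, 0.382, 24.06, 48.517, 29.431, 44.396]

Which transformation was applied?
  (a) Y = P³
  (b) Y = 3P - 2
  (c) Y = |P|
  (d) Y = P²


Checking option (a) Y = P³:
  P = 3.258 -> Y = 34.578 ✓
  P = 0.726 -> Y = 0.382 ✓
  P = 2.887 -> Y = 24.06 ✓
All samples match this transformation.

(a) P³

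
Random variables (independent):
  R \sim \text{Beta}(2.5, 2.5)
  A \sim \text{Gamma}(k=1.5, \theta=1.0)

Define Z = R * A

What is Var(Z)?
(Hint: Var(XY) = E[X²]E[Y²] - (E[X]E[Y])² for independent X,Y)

Var(XY) = E[X²]E[Y²] - (E[X]E[Y])²
E[R] = 0.5, Var(R) = 0.041666667
E[A] = 1.5, Var(A) = 1.5
E[R²] = 0.041666667 + 0.5² = 0.29166667
E[A²] = 1.5 + 1.5² = 3.75
Var(Z) = 0.29166667*3.75 - (0.5*1.5)²
= 1.09375 - 0.5625 = 0.53125

0.53125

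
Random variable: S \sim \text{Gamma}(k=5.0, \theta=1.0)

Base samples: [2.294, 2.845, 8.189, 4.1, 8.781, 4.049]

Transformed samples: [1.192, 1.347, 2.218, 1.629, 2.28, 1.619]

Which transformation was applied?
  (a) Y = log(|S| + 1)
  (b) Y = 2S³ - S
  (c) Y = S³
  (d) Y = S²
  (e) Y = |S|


Checking option (a) Y = log(|S| + 1):
  S = 2.294 -> Y = 1.192 ✓
  S = 2.845 -> Y = 1.347 ✓
  S = 8.189 -> Y = 2.218 ✓
All samples match this transformation.

(a) log(|S| + 1)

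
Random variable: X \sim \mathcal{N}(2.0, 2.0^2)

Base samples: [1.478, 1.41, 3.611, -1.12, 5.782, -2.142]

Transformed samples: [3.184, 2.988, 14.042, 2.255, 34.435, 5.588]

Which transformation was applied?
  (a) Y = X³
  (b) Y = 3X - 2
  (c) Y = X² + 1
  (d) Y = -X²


Checking option (c) Y = X² + 1:
  X = 1.478 -> Y = 3.184 ✓
  X = 1.41 -> Y = 2.988 ✓
  X = 3.611 -> Y = 14.042 ✓
All samples match this transformation.

(c) X² + 1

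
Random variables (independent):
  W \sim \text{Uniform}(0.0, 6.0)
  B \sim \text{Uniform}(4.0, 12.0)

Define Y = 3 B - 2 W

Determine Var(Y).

For independent RVs: Var(aX + bY) = a²Var(X) + b²Var(Y)
Var(W) = 3
Var(B) = 5.3333333
Var(Y) = (-2)²*3 + 3²*5.3333333
= 4*3 + 9*5.3333333 = 60

60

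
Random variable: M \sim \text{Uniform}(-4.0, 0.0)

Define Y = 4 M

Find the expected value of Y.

For Y = 4M:
E[Y] = 4 * E[M]
E[M] = (-4 + 0)/2 = -2
E[Y] = 4 * (-2) = -8

-8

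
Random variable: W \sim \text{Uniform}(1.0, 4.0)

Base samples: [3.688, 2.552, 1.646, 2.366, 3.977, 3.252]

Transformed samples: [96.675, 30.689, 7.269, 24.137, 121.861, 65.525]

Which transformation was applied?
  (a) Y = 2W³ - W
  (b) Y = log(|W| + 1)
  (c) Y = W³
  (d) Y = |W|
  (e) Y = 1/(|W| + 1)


Checking option (a) Y = 2W³ - W:
  W = 3.688 -> Y = 96.675 ✓
  W = 2.552 -> Y = 30.689 ✓
  W = 1.646 -> Y = 7.269 ✓
All samples match this transformation.

(a) 2W³ - W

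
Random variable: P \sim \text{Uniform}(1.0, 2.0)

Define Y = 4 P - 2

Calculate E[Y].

For Y = 4P - 2:
E[Y] = 4 * E[P] - 2
E[P] = (1 + 2)/2 = 1.5
E[Y] = 4 * 1.5 - 2 = 4

4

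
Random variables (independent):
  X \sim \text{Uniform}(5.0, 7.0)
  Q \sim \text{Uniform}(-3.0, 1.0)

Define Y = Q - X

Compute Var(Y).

For independent RVs: Var(aX + bY) = a²Var(X) + b²Var(Y)
Var(X) = 0.33333333
Var(Q) = 1.3333333
Var(Y) = (-1)²*0.33333333 + 1²*1.3333333
= 1*0.33333333 + 1*1.3333333 = 1.6666667

1.6666667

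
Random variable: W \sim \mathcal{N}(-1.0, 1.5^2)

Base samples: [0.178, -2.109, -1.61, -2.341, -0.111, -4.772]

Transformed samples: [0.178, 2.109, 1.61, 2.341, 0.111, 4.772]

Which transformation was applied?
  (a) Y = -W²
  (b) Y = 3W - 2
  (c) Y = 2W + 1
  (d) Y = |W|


Checking option (d) Y = |W|:
  W = 0.178 -> Y = 0.178 ✓
  W = -2.109 -> Y = 2.109 ✓
  W = -1.61 -> Y = 1.61 ✓
All samples match this transformation.

(d) |W|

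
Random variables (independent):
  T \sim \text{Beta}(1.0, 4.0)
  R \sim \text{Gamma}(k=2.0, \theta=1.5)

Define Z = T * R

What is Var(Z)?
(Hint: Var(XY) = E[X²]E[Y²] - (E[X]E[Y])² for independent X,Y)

Var(XY) = E[X²]E[Y²] - (E[X]E[Y])²
E[T] = 0.2, Var(T) = 0.026666667
E[R] = 3, Var(R) = 4.5
E[T²] = 0.026666667 + 0.2² = 0.066666667
E[R²] = 4.5 + 3² = 13.5
Var(Z) = 0.066666667*13.5 - (0.2*3)²
= 0.9 - 0.36 = 0.54

0.54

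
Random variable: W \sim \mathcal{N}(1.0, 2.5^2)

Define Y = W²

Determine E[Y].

Using E[X²] = Var(X) + (E[X])²:
E[W] = 1
Var(W) = 2.5^2 = 6.25
E[W²] = 6.25 + 1² = 6.25 + 1 = 7.25

7.25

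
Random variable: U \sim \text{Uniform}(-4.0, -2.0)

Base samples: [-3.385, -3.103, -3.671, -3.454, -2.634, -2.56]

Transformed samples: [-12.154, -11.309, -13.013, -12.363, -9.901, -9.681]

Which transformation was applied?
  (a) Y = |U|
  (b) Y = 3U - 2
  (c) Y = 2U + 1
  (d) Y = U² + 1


Checking option (b) Y = 3U - 2:
  U = -3.385 -> Y = -12.154 ✓
  U = -3.103 -> Y = -11.309 ✓
  U = -3.671 -> Y = -13.013 ✓
All samples match this transformation.

(b) 3U - 2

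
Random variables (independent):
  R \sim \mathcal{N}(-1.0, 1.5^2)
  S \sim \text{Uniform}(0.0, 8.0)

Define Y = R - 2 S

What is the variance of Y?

For independent RVs: Var(aX + bY) = a²Var(X) + b²Var(Y)
Var(R) = 2.25
Var(S) = 5.3333333
Var(Y) = 1²*2.25 + (-2)²*5.3333333
= 1*2.25 + 4*5.3333333 = 23.583333

23.583333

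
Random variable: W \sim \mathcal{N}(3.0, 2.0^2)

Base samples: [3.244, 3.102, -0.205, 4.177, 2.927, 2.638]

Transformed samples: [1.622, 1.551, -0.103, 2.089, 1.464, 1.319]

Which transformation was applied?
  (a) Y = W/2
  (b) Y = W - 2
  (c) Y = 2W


Checking option (a) Y = W/2:
  W = 3.244 -> Y = 1.622 ✓
  W = 3.102 -> Y = 1.551 ✓
  W = -0.205 -> Y = -0.103 ✓
All samples match this transformation.

(a) W/2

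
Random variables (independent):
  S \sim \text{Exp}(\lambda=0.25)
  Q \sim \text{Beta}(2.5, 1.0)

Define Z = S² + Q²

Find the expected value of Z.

E[Z] = E[S²] + E[Q²]
E[S²] = Var(S) + E[S]² = 16 + 16 = 32
E[Q²] = Var(Q) + E[Q]² = 0.045351474 + 0.51020408 = 0.55555556
E[Z] = 32 + 0.55555556 = 32.555556

32.555556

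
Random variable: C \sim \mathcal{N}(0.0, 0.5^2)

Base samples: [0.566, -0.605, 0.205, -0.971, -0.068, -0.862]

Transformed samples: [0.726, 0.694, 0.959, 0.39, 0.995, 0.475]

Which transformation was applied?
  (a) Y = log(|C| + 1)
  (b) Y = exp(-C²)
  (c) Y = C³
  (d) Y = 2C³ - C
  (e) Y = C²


Checking option (b) Y = exp(-C²):
  C = 0.566 -> Y = 0.726 ✓
  C = -0.605 -> Y = 0.694 ✓
  C = 0.205 -> Y = 0.959 ✓
All samples match this transformation.

(b) exp(-C²)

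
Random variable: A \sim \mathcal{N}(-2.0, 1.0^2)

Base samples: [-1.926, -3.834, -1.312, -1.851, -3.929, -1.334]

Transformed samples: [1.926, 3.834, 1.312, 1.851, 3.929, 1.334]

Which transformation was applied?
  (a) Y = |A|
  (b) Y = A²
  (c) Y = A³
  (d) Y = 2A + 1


Checking option (a) Y = |A|:
  A = -1.926 -> Y = 1.926 ✓
  A = -3.834 -> Y = 3.834 ✓
  A = -1.312 -> Y = 1.312 ✓
All samples match this transformation.

(a) |A|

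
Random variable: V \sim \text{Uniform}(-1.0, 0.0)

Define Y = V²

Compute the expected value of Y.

E[V²] = Var(V) + (E[V])² = 0.083333333 + 0.25 = 0.33333333

0.33333333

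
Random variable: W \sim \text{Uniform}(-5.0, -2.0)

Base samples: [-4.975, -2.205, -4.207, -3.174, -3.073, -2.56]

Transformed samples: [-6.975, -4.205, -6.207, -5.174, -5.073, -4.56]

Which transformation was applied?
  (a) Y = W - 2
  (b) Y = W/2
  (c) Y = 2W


Checking option (a) Y = W - 2:
  W = -4.975 -> Y = -6.975 ✓
  W = -2.205 -> Y = -4.205 ✓
  W = -4.207 -> Y = -6.207 ✓
All samples match this transformation.

(a) W - 2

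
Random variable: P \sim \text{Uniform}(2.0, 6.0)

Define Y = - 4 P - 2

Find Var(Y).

For Y = aP + b: Var(Y) = a² * Var(P)
Var(P) = (6 - 2)^2/12 = 1.3333333
Var(Y) = (-4)² * 1.3333333 = 16 * 1.3333333 = 21.333333

21.333333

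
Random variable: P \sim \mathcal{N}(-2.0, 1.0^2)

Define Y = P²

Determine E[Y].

Using E[X²] = Var(X) + (E[X])²:
E[P] = -2
Var(P) = 1.0^2 = 1
E[P²] = 1 + (-2)² = 1 + 4 = 5

5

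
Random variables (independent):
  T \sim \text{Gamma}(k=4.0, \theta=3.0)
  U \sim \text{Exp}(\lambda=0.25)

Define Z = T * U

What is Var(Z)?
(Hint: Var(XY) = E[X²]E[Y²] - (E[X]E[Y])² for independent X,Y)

Var(XY) = E[X²]E[Y²] - (E[X]E[Y])²
E[T] = 12, Var(T) = 36
E[U] = 4, Var(U) = 16
E[T²] = 36 + 12² = 180
E[U²] = 16 + 4² = 32
Var(Z) = 180*32 - (12*4)²
= 5760 - 2304 = 3456

3456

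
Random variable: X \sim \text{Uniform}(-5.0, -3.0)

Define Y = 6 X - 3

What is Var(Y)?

For Y = aX + b: Var(Y) = a² * Var(X)
Var(X) = (-3 + 5)^2/12 = 0.33333333
Var(Y) = 6² * 0.33333333 = 36 * 0.33333333 = 12

12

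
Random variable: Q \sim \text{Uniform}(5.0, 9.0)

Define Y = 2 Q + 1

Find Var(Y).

For Y = aQ + b: Var(Y) = a² * Var(Q)
Var(Q) = (9 - 5)^2/12 = 1.3333333
Var(Y) = 2² * 1.3333333 = 4 * 1.3333333 = 5.3333333

5.3333333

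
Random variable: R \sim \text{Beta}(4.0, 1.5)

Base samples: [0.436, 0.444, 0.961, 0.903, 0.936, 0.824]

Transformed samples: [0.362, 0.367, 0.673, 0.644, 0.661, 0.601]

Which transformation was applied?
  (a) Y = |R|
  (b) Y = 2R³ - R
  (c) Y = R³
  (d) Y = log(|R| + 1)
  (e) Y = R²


Checking option (d) Y = log(|R| + 1):
  R = 0.436 -> Y = 0.362 ✓
  R = 0.444 -> Y = 0.367 ✓
  R = 0.961 -> Y = 0.673 ✓
All samples match this transformation.

(d) log(|R| + 1)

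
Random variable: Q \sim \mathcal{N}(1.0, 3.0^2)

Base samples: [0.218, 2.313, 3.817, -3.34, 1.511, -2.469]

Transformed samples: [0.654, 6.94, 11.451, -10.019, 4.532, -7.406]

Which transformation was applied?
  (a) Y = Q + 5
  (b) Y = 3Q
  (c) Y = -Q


Checking option (b) Y = 3Q:
  Q = 0.218 -> Y = 0.654 ✓
  Q = 2.313 -> Y = 6.94 ✓
  Q = 3.817 -> Y = 11.451 ✓
All samples match this transformation.

(b) 3Q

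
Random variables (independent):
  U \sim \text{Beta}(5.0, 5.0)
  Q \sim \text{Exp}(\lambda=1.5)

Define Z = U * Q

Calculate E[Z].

For independent RVs: E[XY] = E[X]*E[Y]
E[U] = 0.5
E[Q] = 0.66666667
E[Z] = 0.5 * 0.66666667 = 0.33333333

0.33333333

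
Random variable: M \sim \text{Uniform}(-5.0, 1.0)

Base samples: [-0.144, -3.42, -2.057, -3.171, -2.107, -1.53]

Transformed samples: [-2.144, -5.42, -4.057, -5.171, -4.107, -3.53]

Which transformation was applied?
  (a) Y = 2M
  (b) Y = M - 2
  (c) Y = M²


Checking option (b) Y = M - 2:
  M = -0.144 -> Y = -2.144 ✓
  M = -3.42 -> Y = -5.42 ✓
  M = -2.057 -> Y = -4.057 ✓
All samples match this transformation.

(b) M - 2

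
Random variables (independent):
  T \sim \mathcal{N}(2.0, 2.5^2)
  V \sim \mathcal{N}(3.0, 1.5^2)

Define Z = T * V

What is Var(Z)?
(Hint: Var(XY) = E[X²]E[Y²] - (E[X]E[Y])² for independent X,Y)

Var(XY) = E[X²]E[Y²] - (E[X]E[Y])²
E[T] = 2, Var(T) = 6.25
E[V] = 3, Var(V) = 2.25
E[T²] = 6.25 + 2² = 10.25
E[V²] = 2.25 + 3² = 11.25
Var(Z) = 10.25*11.25 - (2*3)²
= 115.3125 - 36 = 79.3125

79.3125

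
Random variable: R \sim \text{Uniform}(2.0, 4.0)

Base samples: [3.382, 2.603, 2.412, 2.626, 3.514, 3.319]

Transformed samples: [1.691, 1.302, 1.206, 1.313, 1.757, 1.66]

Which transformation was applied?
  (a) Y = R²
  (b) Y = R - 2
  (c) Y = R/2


Checking option (c) Y = R/2:
  R = 3.382 -> Y = 1.691 ✓
  R = 2.603 -> Y = 1.302 ✓
  R = 2.412 -> Y = 1.206 ✓
All samples match this transformation.

(c) R/2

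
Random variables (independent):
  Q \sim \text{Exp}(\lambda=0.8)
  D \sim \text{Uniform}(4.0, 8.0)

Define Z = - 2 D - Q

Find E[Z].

E[Z] = -1*E[Q] - 2*E[D]
E[Q] = 1.25
E[D] = 6
E[Z] = -1*1.25 - 2*6 = -13.25

-13.25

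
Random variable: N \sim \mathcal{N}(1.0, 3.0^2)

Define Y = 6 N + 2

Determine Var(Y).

For Y = aN + b: Var(Y) = a² * Var(N)
Var(N) = 3.0^2 = 9
Var(Y) = 6² * 9 = 36 * 9 = 324

324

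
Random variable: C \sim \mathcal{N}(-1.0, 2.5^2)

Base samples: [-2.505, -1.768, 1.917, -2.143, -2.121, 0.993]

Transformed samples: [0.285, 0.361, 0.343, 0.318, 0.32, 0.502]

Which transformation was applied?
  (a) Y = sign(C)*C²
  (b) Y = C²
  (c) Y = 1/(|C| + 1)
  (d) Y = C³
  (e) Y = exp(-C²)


Checking option (c) Y = 1/(|C| + 1):
  C = -2.505 -> Y = 0.285 ✓
  C = -1.768 -> Y = 0.361 ✓
  C = 1.917 -> Y = 0.343 ✓
All samples match this transformation.

(c) 1/(|C| + 1)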